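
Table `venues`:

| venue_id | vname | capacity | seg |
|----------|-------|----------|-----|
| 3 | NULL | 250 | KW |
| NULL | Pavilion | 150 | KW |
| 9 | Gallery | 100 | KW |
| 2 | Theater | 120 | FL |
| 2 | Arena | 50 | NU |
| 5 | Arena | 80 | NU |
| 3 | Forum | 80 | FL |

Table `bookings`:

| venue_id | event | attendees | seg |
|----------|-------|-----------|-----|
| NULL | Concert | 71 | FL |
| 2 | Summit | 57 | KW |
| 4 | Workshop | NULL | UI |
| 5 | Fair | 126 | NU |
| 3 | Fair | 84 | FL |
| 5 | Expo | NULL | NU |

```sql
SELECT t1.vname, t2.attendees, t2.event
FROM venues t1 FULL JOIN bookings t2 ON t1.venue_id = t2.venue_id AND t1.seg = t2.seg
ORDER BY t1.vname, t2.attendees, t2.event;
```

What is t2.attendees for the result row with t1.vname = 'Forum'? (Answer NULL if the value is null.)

FULL OUTER JOIN keeps every row from both sides; unmatched rows get NULL for the other side's columns.
Matching on t1.venue_id = t2.venue_id AND t1.seg = t2.seg. A NULL in a compared column never satisfies the condition.
- t1 (venue_id=3, seg=KW) has no partner → padded with NULL.
- t1 (venue_id=NULL, seg=KW) has no partner → padded with NULL.
- t1 (venue_id=9, seg=KW) has no partner → padded with NULL.
- t1 (venue_id=2, seg=FL) has no partner → padded with NULL.
- t1 (venue_id=2, seg=NU) has no partner → padded with NULL.
- t1 (venue_id=5, seg=NU) pairs with 2 row(s) of t2.
- t1 (venue_id=3, seg=FL) pairs with 1 row(s) of t2.
- 3 row(s) from t2 found no t1 partner → padded with NULL.

84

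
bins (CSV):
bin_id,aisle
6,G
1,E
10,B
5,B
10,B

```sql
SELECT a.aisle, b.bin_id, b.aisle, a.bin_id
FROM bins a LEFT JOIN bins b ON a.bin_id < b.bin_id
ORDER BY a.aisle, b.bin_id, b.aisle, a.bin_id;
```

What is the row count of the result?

LEFT JOIN keeps every row from `bins a`; unmatched rows get NULL for `bins b`'s columns.
Matching on a.bin_id < b.bin_id.
- a (bin_id=6) pairs with 2 row(s) of b.
- a (bin_id=1) pairs with 4 row(s) of b.
- a (bin_id=10) has no partner → padded with NULL.
- a (bin_id=5) pairs with 3 row(s) of b.
- a (bin_id=10) has no partner → padded with NULL.
Total: 9 matched + 2 padded = 11 rows.

11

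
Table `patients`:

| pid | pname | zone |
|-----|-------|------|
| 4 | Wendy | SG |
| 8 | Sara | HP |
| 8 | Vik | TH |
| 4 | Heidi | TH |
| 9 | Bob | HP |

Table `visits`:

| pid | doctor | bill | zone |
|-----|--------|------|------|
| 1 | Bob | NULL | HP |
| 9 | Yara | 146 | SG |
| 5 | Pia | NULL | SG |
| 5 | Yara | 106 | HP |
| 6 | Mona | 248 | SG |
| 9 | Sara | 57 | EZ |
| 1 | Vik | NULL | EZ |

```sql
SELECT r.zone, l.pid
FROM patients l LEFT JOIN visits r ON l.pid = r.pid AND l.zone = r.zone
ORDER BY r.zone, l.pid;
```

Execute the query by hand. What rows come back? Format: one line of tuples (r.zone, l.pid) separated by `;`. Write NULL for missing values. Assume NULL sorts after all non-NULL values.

LEFT JOIN keeps every row from `patients`; unmatched rows get NULL for `visits`'s columns.
Matching on l.pid = r.pid AND l.zone = r.zone.
Matched pairs: 0; unmatched l rows kept: 5.

(NULL, 4); (NULL, 4); (NULL, 8); (NULL, 8); (NULL, 9)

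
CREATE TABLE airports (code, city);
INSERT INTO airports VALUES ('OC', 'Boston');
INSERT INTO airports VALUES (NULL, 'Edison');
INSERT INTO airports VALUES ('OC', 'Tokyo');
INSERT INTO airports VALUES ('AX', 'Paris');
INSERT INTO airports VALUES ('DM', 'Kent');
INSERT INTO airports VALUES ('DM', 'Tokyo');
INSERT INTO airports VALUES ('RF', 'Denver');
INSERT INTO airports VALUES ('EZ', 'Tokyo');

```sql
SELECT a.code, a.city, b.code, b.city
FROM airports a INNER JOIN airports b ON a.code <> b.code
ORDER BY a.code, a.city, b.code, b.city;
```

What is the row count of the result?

38

INNER JOIN keeps only pairs where the ON condition holds.
Matching on a.code <> b.code. A NULL in a compared column never satisfies the condition.
- code=OC: 5 matching b row(s), so 5 row(s) emitted.
- code=NULL: no matching b row, dropped.
- code=OC: 5 matching b row(s), so 5 row(s) emitted.
- code=AX: 6 matching b row(s), so 6 row(s) emitted.
- code=DM: 5 matching b row(s), so 5 row(s) emitted.
- code=DM: 5 matching b row(s), so 5 row(s) emitted.
- code=RF: 6 matching b row(s), so 6 row(s) emitted.
- code=EZ: 6 matching b row(s), so 6 row(s) emitted.
Total: 38 rows.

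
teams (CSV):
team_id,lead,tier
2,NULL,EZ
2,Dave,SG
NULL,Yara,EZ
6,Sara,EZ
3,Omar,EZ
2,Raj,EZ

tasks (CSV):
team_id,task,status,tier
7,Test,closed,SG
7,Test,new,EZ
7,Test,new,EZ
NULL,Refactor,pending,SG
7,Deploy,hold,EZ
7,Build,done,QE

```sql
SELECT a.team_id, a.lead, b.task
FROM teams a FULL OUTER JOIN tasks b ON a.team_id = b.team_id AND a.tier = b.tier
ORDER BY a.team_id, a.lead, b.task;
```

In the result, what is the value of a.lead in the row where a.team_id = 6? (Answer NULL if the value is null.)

Sara

FULL OUTER JOIN keeps every row from both sides; unmatched rows get NULL for the other side's columns.
Matching on a.team_id = b.team_id AND a.tier = b.tier. A NULL in a compared column never satisfies the condition.
Matched pairs: 0; unmatched a rows kept: 6; unmatched b rows kept: 6.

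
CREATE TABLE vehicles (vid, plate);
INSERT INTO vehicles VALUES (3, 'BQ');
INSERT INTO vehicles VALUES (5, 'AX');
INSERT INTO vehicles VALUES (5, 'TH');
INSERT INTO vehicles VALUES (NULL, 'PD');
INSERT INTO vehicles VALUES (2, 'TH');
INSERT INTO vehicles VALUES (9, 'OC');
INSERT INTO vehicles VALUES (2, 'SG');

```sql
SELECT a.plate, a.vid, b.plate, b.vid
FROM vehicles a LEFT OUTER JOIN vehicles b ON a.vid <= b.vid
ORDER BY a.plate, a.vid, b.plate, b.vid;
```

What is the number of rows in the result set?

LEFT JOIN keeps every row from `vehicles a`; unmatched rows get NULL for `vehicles b`'s columns.
Matching on a.vid <= b.vid. A NULL in a compared column never satisfies the condition.
Matched pairs: 23; unmatched a rows kept: 1.
Total: 23 matched + 1 padded = 24 rows.

24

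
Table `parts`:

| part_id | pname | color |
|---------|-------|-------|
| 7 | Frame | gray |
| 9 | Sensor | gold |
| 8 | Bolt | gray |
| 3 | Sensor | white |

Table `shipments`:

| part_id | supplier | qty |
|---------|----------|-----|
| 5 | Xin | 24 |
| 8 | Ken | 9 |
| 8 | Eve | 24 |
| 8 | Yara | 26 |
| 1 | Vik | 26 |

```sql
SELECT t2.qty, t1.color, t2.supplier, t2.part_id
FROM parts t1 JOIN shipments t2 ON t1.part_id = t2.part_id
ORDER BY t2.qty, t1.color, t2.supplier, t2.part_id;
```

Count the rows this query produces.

INNER JOIN keeps only pairs where the ON condition holds.
Matching on t1.part_id = t2.part_id.
Matched pairs: 3.
Total: 3 rows.

3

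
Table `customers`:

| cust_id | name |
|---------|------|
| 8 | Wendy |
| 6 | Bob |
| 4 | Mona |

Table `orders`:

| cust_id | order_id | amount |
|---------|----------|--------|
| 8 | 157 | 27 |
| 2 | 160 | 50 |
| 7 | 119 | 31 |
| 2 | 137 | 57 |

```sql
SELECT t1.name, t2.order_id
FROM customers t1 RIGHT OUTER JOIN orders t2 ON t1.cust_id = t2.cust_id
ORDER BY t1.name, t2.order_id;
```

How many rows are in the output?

4

RIGHT JOIN keeps every row from `orders`; unmatched rows get NULL for `customers`'s columns.
Matching on t1.cust_id = t2.cust_id.
- t1 (cust_id=8) pairs with 1 row(s) of t2.
- t1 (cust_id=6) has no partner in t2.
- t1 (cust_id=4) has no partner in t2.
- 3 row(s) from t2 found no t1 partner → padded with NULL.
Total: 1 matched + 3 padded = 4 rows.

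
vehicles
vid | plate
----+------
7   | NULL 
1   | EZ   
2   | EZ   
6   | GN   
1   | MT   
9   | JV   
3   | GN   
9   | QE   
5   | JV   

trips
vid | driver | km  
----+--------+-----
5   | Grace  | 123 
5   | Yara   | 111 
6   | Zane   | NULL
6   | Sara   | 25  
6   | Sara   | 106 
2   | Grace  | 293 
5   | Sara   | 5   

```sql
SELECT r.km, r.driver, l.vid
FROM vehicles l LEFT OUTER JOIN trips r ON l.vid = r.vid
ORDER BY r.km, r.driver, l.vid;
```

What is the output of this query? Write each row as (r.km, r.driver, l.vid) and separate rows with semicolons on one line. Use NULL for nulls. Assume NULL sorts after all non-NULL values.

(5, Sara, 5); (25, Sara, 6); (106, Sara, 6); (111, Yara, 5); (123, Grace, 5); (293, Grace, 2); (NULL, Zane, 6); (NULL, NULL, 1); (NULL, NULL, 1); (NULL, NULL, 3); (NULL, NULL, 7); (NULL, NULL, 9); (NULL, NULL, 9)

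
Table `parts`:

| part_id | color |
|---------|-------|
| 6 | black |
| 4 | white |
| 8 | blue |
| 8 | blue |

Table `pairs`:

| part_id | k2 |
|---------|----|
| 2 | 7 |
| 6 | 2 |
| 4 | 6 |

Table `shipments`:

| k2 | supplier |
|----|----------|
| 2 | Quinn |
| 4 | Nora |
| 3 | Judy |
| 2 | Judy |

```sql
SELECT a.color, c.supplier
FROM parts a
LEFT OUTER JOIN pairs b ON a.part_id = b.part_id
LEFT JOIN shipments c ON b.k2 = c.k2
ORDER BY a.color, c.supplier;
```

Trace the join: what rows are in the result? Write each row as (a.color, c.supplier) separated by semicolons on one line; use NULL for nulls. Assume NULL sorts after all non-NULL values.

Joins associate left-to-right: parts LEFT JOIN pairs on part_id gives 4 intermediate row(s).
Then LEFT JOIN `shipments c` on k2: each of those 4 rows is kept; rows whose b.k2 has no match in c get NULL for c's columns.

(black, Judy); (black, Quinn); (blue, NULL); (blue, NULL); (white, NULL)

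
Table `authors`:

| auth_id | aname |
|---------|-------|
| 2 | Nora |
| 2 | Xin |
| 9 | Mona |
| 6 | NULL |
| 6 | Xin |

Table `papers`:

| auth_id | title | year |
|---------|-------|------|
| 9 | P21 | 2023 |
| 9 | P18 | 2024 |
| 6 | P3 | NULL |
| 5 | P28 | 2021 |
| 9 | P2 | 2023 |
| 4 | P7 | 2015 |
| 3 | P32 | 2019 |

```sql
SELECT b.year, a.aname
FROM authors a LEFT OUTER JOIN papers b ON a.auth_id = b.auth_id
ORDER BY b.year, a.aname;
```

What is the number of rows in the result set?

7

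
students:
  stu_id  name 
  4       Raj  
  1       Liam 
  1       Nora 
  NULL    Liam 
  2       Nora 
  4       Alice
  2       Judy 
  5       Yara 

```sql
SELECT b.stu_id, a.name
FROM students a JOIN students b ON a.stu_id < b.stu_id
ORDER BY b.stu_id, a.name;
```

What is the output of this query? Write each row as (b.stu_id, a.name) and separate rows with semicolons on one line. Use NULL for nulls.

(2, Liam); (2, Liam); (2, Nora); (2, Nora); (4, Judy); (4, Judy); (4, Liam); (4, Liam); (4, Nora); (4, Nora); (4, Nora); (4, Nora); (5, Alice); (5, Judy); (5, Liam); (5, Nora); (5, Nora); (5, Raj)

INNER JOIN keeps only pairs where the ON condition holds.
Matching on a.stu_id < b.stu_id. A NULL in a compared column never satisfies the condition.
- a (stu_id=4) pairs with 1 row(s) of b.
- a (stu_id=1) pairs with 5 row(s) of b.
- a (stu_id=1) pairs with 5 row(s) of b.
- a (stu_id=NULL) has no partner → excluded.
- a (stu_id=2) pairs with 3 row(s) of b.
- a (stu_id=4) pairs with 1 row(s) of b.
- a (stu_id=2) pairs with 3 row(s) of b.
- a (stu_id=5) has no partner → excluded.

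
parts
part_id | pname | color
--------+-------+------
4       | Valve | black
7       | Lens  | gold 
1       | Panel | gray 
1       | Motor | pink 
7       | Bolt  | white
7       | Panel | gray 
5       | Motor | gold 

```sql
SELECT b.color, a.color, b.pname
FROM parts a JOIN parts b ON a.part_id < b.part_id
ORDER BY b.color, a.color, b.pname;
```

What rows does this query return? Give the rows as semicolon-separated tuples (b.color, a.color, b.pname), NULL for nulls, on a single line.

(black, gray, Valve); (black, pink, Valve); (gold, black, Lens); (gold, black, Motor); (gold, gold, Lens); (gold, gray, Lens); (gold, gray, Motor); (gold, pink, Lens); (gold, pink, Motor); (gray, black, Panel); (gray, gold, Panel); (gray, gray, Panel); (gray, pink, Panel); (white, black, Bolt); (white, gold, Bolt); (white, gray, Bolt); (white, pink, Bolt)

INNER JOIN keeps only pairs where the ON condition holds.
Matching on a.part_id < b.part_id.
Matched pairs: 17.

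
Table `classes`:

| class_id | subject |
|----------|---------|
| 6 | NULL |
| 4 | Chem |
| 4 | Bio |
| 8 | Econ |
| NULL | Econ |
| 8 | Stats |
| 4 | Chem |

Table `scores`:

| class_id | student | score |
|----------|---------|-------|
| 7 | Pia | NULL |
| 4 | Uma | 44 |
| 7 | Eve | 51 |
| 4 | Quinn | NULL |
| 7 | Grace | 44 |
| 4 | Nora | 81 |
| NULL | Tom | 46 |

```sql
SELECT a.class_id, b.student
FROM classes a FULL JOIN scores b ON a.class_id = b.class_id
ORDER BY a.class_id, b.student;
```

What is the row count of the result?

FULL OUTER JOIN keeps every row from both sides; unmatched rows get NULL for the other side's columns.
Matching on a.class_id = b.class_id. A NULL in a compared column never satisfies the condition.
- a[0] class_id=6 → no match; kept with NULLs on the b side.
- a[1] class_id=4 → 3 match(es) in b → 3 row(s).
- a[2] class_id=4 → 3 match(es) in b → 3 row(s).
- a[3] class_id=8 → no match; kept with NULLs on the b side.
- a[4] class_id=NULL → no match; kept with NULLs on the b side.
- a[5] class_id=8 → no match; kept with NULLs on the b side.
- a[6] class_id=4 → 3 match(es) in b → 3 row(s).
- 4 row(s) from b found no a partner → padded with NULL.
Total: 9 matched + 8 padded = 17 rows.

17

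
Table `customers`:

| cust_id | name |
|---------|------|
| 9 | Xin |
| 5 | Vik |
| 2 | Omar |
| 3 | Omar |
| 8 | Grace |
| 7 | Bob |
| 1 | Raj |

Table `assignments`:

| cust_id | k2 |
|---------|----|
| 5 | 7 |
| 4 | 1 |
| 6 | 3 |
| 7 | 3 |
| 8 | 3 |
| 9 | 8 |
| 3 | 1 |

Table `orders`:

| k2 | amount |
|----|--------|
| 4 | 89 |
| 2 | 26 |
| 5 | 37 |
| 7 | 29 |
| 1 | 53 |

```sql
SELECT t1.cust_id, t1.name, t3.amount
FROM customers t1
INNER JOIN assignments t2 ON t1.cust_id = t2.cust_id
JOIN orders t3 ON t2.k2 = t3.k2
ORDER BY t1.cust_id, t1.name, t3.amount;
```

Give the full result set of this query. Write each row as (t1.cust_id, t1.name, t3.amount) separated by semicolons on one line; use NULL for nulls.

(3, Omar, 53); (5, Vik, 29)

Evaluate left to right. First `customers t1 INNER JOIN assignments t2` on cust_id: 5 row(s).
Then INNER JOIN `orders t3` on k2: keep only rows whose t2.k2 appears in t3.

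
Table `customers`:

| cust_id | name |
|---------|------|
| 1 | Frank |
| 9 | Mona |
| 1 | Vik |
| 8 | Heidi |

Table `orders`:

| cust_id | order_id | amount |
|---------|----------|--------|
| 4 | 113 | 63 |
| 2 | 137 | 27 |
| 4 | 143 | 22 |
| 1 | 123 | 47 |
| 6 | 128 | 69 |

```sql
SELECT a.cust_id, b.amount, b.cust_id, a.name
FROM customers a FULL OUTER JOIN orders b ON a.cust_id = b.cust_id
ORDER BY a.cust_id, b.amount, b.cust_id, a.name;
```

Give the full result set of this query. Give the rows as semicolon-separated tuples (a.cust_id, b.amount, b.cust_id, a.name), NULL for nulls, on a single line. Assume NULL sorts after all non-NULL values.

(1, 47, 1, Frank); (1, 47, 1, Vik); (8, NULL, NULL, Heidi); (9, NULL, NULL, Mona); (NULL, 22, 4, NULL); (NULL, 27, 2, NULL); (NULL, 63, 4, NULL); (NULL, 69, 6, NULL)

FULL OUTER JOIN keeps every row from both sides; unmatched rows get NULL for the other side's columns.
Matching on a.cust_id = b.cust_id.
- a (cust_id=1) pairs with 1 row(s) of b.
- a (cust_id=9) has no partner → padded with NULL.
- a (cust_id=1) pairs with 1 row(s) of b.
- a (cust_id=8) has no partner → padded with NULL.
- 4 row(s) from b found no a partner → padded with NULL.
After projecting and ordering:
a.cust_id | b.amount | b.cust_id | a.name
1 | 47 | 1 | Frank
1 | 47 | 1 | Vik
8 | NULL | NULL | Heidi
9 | NULL | NULL | Mona
NULL | 22 | 4 | NULL
NULL | 27 | 2 | NULL
NULL | 63 | 4 | NULL
NULL | 69 | 6 | NULL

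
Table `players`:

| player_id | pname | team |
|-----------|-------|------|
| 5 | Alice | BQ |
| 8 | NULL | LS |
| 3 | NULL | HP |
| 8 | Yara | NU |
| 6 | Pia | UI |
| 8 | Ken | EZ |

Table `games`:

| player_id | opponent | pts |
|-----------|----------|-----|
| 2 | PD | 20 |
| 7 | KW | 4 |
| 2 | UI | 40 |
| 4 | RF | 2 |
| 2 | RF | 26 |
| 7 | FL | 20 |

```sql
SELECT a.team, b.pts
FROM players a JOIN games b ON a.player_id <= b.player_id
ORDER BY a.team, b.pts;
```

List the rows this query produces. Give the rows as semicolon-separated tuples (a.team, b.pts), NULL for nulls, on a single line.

(BQ, 4); (BQ, 20); (HP, 2); (HP, 4); (HP, 20); (UI, 4); (UI, 20)

INNER JOIN keeps only pairs where the ON condition holds.
Matching on a.player_id <= b.player_id.
- a[0] player_id=5 → 2 match(es) in b → 2 row(s).
- a[1] player_id=8 → no match; dropped.
- a[2] player_id=3 → 3 match(es) in b → 3 row(s).
- a[3] player_id=8 → no match; dropped.
- a[4] player_id=6 → 2 match(es) in b → 2 row(s).
- a[5] player_id=8 → no match; dropped.
After projecting and ordering:
a.team | b.pts
BQ | 4
BQ | 20
HP | 2
HP | 4
HP | 20
UI | 4
UI | 20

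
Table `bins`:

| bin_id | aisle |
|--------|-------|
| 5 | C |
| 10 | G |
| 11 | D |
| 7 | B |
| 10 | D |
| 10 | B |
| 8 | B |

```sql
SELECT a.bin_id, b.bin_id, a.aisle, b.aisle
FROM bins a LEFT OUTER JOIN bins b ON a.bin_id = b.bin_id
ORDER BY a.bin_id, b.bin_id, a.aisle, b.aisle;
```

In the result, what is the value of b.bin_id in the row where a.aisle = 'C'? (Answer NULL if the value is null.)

5

LEFT JOIN keeps every row from `bins a`; unmatched rows get NULL for `bins b`'s columns.
Matching on a.bin_id = b.bin_id.
Matched pairs: 13; unmatched a rows kept: 0.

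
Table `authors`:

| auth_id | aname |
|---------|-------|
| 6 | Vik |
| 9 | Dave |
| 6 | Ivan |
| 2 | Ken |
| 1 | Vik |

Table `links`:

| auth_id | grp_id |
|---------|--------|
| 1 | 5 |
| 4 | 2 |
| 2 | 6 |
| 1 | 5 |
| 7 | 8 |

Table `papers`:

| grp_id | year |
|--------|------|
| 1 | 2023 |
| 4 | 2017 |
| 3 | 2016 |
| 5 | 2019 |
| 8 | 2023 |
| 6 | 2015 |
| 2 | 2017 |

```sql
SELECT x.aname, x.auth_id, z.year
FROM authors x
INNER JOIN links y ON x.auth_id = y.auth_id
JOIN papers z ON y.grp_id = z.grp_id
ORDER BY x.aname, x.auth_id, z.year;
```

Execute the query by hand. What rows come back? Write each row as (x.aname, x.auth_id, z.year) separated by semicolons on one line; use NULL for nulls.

Step 1 — x INNER JOIN y on auth_id → 3 row(s).
Then INNER JOIN `papers z` on grp_id: keep only rows whose y.grp_id appears in z.

(Ken, 2, 2015); (Vik, 1, 2019); (Vik, 1, 2019)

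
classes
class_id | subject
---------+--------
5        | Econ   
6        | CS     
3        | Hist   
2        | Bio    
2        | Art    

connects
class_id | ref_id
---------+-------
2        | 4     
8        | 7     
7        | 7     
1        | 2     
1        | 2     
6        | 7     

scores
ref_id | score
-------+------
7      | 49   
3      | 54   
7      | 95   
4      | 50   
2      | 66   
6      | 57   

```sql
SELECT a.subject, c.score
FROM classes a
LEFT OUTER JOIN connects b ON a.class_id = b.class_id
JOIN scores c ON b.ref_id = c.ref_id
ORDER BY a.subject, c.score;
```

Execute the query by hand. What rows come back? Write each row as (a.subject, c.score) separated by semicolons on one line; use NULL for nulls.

Joins associate left-to-right: classes LEFT JOIN connects on class_id gives 5 intermediate row(s).
Then INNER JOIN `scores c` on ref_id: keep only rows whose b.ref_id appears in c.

(Art, 50); (Bio, 50); (CS, 49); (CS, 95)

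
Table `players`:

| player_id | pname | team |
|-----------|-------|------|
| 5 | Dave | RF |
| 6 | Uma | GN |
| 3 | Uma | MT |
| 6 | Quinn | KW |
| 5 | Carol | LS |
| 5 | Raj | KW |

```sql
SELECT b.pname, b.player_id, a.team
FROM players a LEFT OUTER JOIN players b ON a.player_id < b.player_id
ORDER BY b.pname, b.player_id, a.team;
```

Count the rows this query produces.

LEFT JOIN keeps every row from `players a`; unmatched rows get NULL for `players b`'s columns.
Matching on a.player_id < b.player_id.
- a row (player_id=5): matches 2 b row(s) → 2 output row(s).
- a row (player_id=6): no match → kept, b columns NULL.
- a row (player_id=3): matches 5 b row(s) → 5 output row(s).
- a row (player_id=6): no match → kept, b columns NULL.
- a row (player_id=5): matches 2 b row(s) → 2 output row(s).
- a row (player_id=5): matches 2 b row(s) → 2 output row(s).
Total: 11 matched + 2 padded = 13 rows.

13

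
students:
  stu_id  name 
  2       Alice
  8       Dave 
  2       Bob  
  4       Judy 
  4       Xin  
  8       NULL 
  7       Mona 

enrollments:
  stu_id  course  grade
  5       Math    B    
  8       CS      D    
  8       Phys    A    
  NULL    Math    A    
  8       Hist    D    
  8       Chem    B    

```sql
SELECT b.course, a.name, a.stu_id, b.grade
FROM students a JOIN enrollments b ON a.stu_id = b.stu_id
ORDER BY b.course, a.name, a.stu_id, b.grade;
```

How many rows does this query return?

8

INNER JOIN keeps only pairs where the ON condition holds.
Matching on a.stu_id = b.stu_id. A NULL in a compared column never satisfies the condition.
Matched pairs: 8.
Total: 8 rows.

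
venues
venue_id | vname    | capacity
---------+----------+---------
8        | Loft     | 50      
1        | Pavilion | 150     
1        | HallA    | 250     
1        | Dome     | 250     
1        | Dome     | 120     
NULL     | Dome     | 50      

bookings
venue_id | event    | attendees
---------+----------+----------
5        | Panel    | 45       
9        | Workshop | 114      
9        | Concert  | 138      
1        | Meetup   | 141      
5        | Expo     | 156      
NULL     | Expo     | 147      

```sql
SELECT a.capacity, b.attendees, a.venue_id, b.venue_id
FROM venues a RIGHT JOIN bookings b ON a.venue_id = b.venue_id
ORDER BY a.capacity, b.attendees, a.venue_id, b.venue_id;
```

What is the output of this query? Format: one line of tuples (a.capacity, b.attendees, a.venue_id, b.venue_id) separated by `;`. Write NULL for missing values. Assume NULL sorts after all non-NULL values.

RIGHT JOIN keeps every row from `bookings`; unmatched rows get NULL for `venues`'s columns.
Matching on a.venue_id = b.venue_id. A NULL in a compared column never satisfies the condition.
Matched pairs: 4; unmatched b rows kept: 5.

(120, 141, 1, 1); (150, 141, 1, 1); (250, 141, 1, 1); (250, 141, 1, 1); (NULL, 45, NULL, 5); (NULL, 114, NULL, 9); (NULL, 138, NULL, 9); (NULL, 147, NULL, NULL); (NULL, 156, NULL, 5)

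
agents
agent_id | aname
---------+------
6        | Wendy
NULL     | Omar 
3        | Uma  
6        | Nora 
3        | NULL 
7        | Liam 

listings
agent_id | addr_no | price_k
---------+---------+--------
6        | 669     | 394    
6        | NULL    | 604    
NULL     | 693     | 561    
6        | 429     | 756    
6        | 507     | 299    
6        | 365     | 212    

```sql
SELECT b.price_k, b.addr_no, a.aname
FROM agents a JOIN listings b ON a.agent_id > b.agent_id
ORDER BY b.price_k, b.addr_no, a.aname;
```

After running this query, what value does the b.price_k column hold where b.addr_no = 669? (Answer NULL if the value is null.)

394

INNER JOIN keeps only pairs where the ON condition holds.
Matching on a.agent_id > b.agent_id. A NULL in a compared column never satisfies the condition.
- agent_id=6: no matching b row, dropped.
- agent_id=NULL: no matching b row, dropped.
- agent_id=3: no matching b row, dropped.
- agent_id=6: no matching b row, dropped.
- agent_id=3: no matching b row, dropped.
- agent_id=7: 5 matching b row(s), so 5 row(s) emitted.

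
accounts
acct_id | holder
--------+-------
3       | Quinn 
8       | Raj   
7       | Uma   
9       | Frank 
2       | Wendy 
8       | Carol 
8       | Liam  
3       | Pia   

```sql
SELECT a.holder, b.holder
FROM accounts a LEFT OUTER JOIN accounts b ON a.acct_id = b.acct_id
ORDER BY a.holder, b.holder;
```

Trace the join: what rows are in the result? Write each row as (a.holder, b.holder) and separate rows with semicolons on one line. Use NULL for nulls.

LEFT JOIN keeps every row from `accounts a`; unmatched rows get NULL for `accounts b`'s columns.
Matching on a.acct_id = b.acct_id.
- a (acct_id=3) pairs with 2 row(s) of b.
- a (acct_id=8) pairs with 3 row(s) of b.
- a (acct_id=7) pairs with 1 row(s) of b.
- a (acct_id=9) pairs with 1 row(s) of b.
- a (acct_id=2) pairs with 1 row(s) of b.
- a (acct_id=8) pairs with 3 row(s) of b.
- a (acct_id=8) pairs with 3 row(s) of b.
- a (acct_id=3) pairs with 2 row(s) of b.

(Carol, Carol); (Carol, Liam); (Carol, Raj); (Frank, Frank); (Liam, Carol); (Liam, Liam); (Liam, Raj); (Pia, Pia); (Pia, Quinn); (Quinn, Pia); (Quinn, Quinn); (Raj, Carol); (Raj, Liam); (Raj, Raj); (Uma, Uma); (Wendy, Wendy)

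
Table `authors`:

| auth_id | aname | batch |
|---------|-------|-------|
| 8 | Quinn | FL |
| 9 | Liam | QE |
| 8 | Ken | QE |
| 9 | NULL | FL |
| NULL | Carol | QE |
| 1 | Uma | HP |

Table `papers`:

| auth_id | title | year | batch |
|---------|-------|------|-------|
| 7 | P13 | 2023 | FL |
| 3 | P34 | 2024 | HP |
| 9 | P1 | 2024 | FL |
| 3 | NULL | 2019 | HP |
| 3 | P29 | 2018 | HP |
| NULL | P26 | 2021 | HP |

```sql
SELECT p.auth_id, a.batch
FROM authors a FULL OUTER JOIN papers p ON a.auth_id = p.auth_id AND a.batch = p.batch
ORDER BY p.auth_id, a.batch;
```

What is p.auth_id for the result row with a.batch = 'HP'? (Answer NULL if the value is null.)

FULL OUTER JOIN keeps every row from both sides; unmatched rows get NULL for the other side's columns.
Matching on a.auth_id = p.auth_id AND a.batch = p.batch. A NULL in a compared column never satisfies the condition.
- a row (auth_id=8, batch=FL): no match → kept, p columns NULL.
- a row (auth_id=9, batch=QE): no match → kept, p columns NULL.
- a row (auth_id=8, batch=QE): no match → kept, p columns NULL.
- a row (auth_id=9, batch=FL): matches 1 p row(s) → 1 output row(s).
- a row (auth_id=NULL, batch=QE): no match → kept, p columns NULL.
- a row (auth_id=1, batch=HP): no match → kept, p columns NULL.
- plus 5 unmatched p row(s), each kept with NULL a columns.

NULL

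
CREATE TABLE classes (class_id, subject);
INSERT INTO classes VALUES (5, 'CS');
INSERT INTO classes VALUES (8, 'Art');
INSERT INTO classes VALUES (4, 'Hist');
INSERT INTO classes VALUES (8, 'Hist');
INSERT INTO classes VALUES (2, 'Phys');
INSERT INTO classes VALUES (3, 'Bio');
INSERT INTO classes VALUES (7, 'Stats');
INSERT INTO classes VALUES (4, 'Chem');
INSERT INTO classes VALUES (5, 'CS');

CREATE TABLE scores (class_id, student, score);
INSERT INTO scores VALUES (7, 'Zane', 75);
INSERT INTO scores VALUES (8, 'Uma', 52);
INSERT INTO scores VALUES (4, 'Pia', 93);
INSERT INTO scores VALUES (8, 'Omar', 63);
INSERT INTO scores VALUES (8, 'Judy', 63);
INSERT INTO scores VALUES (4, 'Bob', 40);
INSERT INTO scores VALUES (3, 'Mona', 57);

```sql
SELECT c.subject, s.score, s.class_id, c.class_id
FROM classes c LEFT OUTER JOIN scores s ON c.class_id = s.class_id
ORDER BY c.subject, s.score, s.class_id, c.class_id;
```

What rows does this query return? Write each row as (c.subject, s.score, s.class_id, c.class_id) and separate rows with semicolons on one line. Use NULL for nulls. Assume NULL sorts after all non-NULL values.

LEFT JOIN keeps every row from `classes`; unmatched rows get NULL for `scores`'s columns.
Matching on c.class_id = s.class_id.
- c (class_id=5) has no partner → padded with NULL.
- c (class_id=8) pairs with 3 row(s) of s.
- c (class_id=4) pairs with 2 row(s) of s.
- c (class_id=8) pairs with 3 row(s) of s.
- c (class_id=2) has no partner → padded with NULL.
- c (class_id=3) pairs with 1 row(s) of s.
- c (class_id=7) pairs with 1 row(s) of s.
- c (class_id=4) pairs with 2 row(s) of s.
- c (class_id=5) has no partner → padded with NULL.

(Art, 52, 8, 8); (Art, 63, 8, 8); (Art, 63, 8, 8); (Bio, 57, 3, 3); (CS, NULL, NULL, 5); (CS, NULL, NULL, 5); (Chem, 40, 4, 4); (Chem, 93, 4, 4); (Hist, 40, 4, 4); (Hist, 52, 8, 8); (Hist, 63, 8, 8); (Hist, 63, 8, 8); (Hist, 93, 4, 4); (Phys, NULL, NULL, 2); (Stats, 75, 7, 7)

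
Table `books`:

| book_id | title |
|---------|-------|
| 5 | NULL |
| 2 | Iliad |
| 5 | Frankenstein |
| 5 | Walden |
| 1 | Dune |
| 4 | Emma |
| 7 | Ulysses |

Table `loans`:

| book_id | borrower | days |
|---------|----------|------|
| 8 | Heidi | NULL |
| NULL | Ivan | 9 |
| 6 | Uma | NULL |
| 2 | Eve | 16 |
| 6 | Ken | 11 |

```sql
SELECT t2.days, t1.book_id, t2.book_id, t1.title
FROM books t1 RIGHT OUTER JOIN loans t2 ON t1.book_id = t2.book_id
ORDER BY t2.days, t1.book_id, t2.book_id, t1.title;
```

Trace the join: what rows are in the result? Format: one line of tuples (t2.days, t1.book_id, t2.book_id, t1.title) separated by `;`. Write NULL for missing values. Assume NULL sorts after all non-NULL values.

(9, NULL, NULL, NULL); (11, NULL, 6, NULL); (16, 2, 2, Iliad); (NULL, NULL, 6, NULL); (NULL, NULL, 8, NULL)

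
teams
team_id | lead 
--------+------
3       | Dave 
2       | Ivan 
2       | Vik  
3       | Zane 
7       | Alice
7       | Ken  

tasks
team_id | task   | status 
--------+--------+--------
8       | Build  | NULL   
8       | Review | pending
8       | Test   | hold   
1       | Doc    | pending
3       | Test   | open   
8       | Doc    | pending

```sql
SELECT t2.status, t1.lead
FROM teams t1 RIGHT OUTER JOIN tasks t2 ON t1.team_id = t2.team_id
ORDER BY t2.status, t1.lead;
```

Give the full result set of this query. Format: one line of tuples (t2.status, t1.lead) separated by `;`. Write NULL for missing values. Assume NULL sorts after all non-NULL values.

RIGHT JOIN keeps every row from `tasks`; unmatched rows get NULL for `teams`'s columns.
Matching on t1.team_id = t2.team_id.
Matched pairs: 2; unmatched t2 rows kept: 5.

(hold, NULL); (open, Dave); (open, Zane); (pending, NULL); (pending, NULL); (pending, NULL); (NULL, NULL)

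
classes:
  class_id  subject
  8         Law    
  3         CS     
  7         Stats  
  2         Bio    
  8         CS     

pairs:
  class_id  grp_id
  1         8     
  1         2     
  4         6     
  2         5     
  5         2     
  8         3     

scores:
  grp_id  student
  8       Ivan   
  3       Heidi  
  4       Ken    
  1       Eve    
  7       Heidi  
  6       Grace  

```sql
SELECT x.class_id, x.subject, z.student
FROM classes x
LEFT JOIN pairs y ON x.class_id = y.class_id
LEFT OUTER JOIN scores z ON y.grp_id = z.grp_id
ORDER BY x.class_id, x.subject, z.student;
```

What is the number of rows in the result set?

5

Joins associate left-to-right: classes LEFT JOIN pairs on class_id gives 5 intermediate row(s).
Then LEFT JOIN `scores z` on grp_id: each of those 5 rows is kept; rows whose y.grp_id has no match in z get NULL for z's columns.
Result: 5 row(s).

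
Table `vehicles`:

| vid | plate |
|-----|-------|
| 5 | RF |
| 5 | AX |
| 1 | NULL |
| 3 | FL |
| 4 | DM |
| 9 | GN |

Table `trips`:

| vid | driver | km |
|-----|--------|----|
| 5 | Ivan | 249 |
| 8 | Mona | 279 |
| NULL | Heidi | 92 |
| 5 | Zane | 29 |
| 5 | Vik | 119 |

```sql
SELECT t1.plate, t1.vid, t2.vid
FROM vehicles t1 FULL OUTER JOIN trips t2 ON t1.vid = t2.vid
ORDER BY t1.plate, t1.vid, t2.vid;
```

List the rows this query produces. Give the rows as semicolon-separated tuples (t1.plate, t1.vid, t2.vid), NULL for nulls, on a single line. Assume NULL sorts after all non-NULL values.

(AX, 5, 5); (AX, 5, 5); (AX, 5, 5); (DM, 4, NULL); (FL, 3, NULL); (GN, 9, NULL); (RF, 5, 5); (RF, 5, 5); (RF, 5, 5); (NULL, 1, NULL); (NULL, NULL, 8); (NULL, NULL, NULL)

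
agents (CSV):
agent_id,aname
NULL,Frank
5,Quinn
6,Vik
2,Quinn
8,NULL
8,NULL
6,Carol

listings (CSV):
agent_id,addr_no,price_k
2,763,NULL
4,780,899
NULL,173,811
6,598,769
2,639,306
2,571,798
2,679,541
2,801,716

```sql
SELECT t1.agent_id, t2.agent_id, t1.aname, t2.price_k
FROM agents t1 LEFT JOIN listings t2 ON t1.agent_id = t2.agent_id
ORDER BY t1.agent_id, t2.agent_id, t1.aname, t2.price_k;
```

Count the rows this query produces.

LEFT JOIN keeps every row from `agents`; unmatched rows get NULL for `listings`'s columns.
Matching on t1.agent_id = t2.agent_id. A NULL in a compared column never satisfies the condition.
- t1 row (agent_id=NULL): no match → kept, t2 columns NULL.
- t1 row (agent_id=5): no match → kept, t2 columns NULL.
- t1 row (agent_id=6): matches 1 t2 row(s) → 1 output row(s).
- t1 row (agent_id=2): matches 5 t2 row(s) → 5 output row(s).
- t1 row (agent_id=8): no match → kept, t2 columns NULL.
- t1 row (agent_id=8): no match → kept, t2 columns NULL.
- t1 row (agent_id=6): matches 1 t2 row(s) → 1 output row(s).
Total: 7 matched + 4 padded = 11 rows.

11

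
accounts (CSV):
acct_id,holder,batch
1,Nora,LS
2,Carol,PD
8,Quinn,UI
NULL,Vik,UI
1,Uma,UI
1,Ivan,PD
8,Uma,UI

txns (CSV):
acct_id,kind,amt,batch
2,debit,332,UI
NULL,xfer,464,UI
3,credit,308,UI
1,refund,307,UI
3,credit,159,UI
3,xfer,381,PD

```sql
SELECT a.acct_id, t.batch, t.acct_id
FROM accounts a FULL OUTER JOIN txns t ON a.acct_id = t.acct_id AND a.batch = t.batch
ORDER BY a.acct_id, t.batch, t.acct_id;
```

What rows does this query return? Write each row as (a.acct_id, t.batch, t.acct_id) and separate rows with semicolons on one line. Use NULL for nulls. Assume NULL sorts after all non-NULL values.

FULL OUTER JOIN keeps every row from both sides; unmatched rows get NULL for the other side's columns.
Matching on a.acct_id = t.acct_id AND a.batch = t.batch. A NULL in a compared column never satisfies the condition.
Matched pairs: 1; unmatched a rows kept: 6; unmatched t rows kept: 5.

(1, UI, 1); (1, NULL, NULL); (1, NULL, NULL); (2, NULL, NULL); (8, NULL, NULL); (8, NULL, NULL); (NULL, PD, 3); (NULL, UI, 2); (NULL, UI, 3); (NULL, UI, 3); (NULL, UI, NULL); (NULL, NULL, NULL)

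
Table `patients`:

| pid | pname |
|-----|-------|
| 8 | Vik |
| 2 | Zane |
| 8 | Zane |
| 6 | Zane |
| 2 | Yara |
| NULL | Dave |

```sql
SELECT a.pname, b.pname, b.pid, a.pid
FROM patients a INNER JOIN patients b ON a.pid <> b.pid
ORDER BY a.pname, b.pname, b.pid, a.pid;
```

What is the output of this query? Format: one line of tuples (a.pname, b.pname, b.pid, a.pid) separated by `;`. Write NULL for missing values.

INNER JOIN keeps only pairs where the ON condition holds.
Matching on a.pid <> b.pid. A NULL in a compared column never satisfies the condition.
- a (pid=8) pairs with 3 row(s) of b.
- a (pid=2) pairs with 3 row(s) of b.
- a (pid=8) pairs with 3 row(s) of b.
- a (pid=6) pairs with 4 row(s) of b.
- a (pid=2) pairs with 3 row(s) of b.
- a (pid=NULL) has no partner → excluded.

(Vik, Yara, 2, 8); (Vik, Zane, 2, 8); (Vik, Zane, 6, 8); (Yara, Vik, 8, 2); (Yara, Zane, 6, 2); (Yara, Zane, 8, 2); (Zane, Vik, 8, 2); (Zane, Vik, 8, 6); (Zane, Yara, 2, 6); (Zane, Yara, 2, 8); (Zane, Zane, 2, 6); (Zane, Zane, 2, 8); (Zane, Zane, 6, 2); (Zane, Zane, 6, 8); (Zane, Zane, 8, 2); (Zane, Zane, 8, 6)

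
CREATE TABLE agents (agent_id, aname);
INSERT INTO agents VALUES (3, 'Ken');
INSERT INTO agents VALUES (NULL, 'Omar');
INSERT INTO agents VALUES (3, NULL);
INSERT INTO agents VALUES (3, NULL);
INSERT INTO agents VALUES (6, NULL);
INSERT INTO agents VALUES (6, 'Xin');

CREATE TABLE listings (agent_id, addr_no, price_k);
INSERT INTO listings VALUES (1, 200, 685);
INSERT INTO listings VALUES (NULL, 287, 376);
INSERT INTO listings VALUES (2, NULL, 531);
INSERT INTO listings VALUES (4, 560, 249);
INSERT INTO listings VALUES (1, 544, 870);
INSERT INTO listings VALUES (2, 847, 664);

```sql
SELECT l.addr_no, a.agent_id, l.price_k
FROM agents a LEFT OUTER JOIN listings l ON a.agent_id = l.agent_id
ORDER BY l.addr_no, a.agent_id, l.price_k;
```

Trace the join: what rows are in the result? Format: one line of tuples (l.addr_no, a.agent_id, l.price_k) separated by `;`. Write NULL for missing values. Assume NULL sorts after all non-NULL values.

LEFT JOIN keeps every row from `agents`; unmatched rows get NULL for `listings`'s columns.
Matching on a.agent_id = l.agent_id. A NULL in a compared column never satisfies the condition.
- a (agent_id=3) has no partner → padded with NULL.
- a (agent_id=NULL) has no partner → padded with NULL.
- a (agent_id=3) has no partner → padded with NULL.
- a (agent_id=3) has no partner → padded with NULL.
- a (agent_id=6) has no partner → padded with NULL.
- a (agent_id=6) has no partner → padded with NULL.
After projecting and ordering:
l.addr_no | a.agent_id | l.price_k
NULL | 3 | NULL
NULL | 3 | NULL
NULL | 3 | NULL
NULL | 6 | NULL
NULL | 6 | NULL
NULL | NULL | NULL

(NULL, 3, NULL); (NULL, 3, NULL); (NULL, 3, NULL); (NULL, 6, NULL); (NULL, 6, NULL); (NULL, NULL, NULL)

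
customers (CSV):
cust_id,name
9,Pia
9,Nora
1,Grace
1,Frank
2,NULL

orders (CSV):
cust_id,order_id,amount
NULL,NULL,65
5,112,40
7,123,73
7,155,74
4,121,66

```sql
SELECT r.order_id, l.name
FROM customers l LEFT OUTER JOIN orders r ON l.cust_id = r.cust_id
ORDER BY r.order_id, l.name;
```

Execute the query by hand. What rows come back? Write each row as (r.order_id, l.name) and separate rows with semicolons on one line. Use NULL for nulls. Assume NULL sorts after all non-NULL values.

(NULL, Frank); (NULL, Grace); (NULL, Nora); (NULL, Pia); (NULL, NULL)

LEFT JOIN keeps every row from `customers`; unmatched rows get NULL for `orders`'s columns.
Matching on l.cust_id = r.cust_id. A NULL in a compared column never satisfies the condition.
- l (cust_id=9) has no partner → padded with NULL.
- l (cust_id=9) has no partner → padded with NULL.
- l (cust_id=1) has no partner → padded with NULL.
- l (cust_id=1) has no partner → padded with NULL.
- l (cust_id=2) has no partner → padded with NULL.
After projecting and ordering:
r.order_id | l.name
NULL | Frank
NULL | Grace
NULL | Nora
NULL | Pia
NULL | NULL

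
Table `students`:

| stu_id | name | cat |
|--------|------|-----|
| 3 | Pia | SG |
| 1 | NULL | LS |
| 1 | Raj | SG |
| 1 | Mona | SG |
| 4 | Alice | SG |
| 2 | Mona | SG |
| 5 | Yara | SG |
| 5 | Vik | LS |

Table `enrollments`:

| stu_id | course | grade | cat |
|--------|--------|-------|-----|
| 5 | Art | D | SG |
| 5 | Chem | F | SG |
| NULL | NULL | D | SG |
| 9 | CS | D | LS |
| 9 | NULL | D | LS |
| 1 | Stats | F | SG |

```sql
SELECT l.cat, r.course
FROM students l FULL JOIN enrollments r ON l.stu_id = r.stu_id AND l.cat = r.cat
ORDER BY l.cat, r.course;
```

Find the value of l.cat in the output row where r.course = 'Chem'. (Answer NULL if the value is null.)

FULL OUTER JOIN keeps every row from both sides; unmatched rows get NULL for the other side's columns.
Matching on l.stu_id = r.stu_id AND l.cat = r.cat. A NULL in a compared column never satisfies the condition.
Matched pairs: 4; unmatched l rows kept: 5; unmatched r rows kept: 3.

SG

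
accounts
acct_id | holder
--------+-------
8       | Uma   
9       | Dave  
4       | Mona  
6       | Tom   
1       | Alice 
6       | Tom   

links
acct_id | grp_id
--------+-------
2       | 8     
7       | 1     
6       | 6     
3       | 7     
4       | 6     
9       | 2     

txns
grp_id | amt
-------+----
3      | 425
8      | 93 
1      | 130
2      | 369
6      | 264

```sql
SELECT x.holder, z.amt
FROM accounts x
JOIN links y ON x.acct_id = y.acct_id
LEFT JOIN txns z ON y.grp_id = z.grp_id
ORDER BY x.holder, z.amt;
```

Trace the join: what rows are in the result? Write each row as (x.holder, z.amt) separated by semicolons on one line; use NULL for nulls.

(Dave, 369); (Mona, 264); (Tom, 264); (Tom, 264)

Step 1 — x INNER JOIN y on acct_id → 4 row(s).
Then LEFT JOIN `txns z` on grp_id: each of those 4 rows is kept; rows whose y.grp_id has no match in z get NULL for z's columns.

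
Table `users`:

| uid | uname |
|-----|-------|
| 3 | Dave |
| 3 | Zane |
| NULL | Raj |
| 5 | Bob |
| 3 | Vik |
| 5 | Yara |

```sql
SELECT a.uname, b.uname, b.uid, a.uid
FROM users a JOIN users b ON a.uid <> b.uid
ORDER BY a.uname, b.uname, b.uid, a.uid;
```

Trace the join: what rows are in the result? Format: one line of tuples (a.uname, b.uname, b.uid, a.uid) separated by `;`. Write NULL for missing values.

(Bob, Dave, 3, 5); (Bob, Vik, 3, 5); (Bob, Zane, 3, 5); (Dave, Bob, 5, 3); (Dave, Yara, 5, 3); (Vik, Bob, 5, 3); (Vik, Yara, 5, 3); (Yara, Dave, 3, 5); (Yara, Vik, 3, 5); (Yara, Zane, 3, 5); (Zane, Bob, 5, 3); (Zane, Yara, 5, 3)

INNER JOIN keeps only pairs where the ON condition holds.
Matching on a.uid <> b.uid. A NULL in a compared column never satisfies the condition.
- a row (uid=3): matches 2 b row(s) → 2 output row(s).
- a row (uid=3): matches 2 b row(s) → 2 output row(s).
- a row (uid=NULL): no match → dropped.
- a row (uid=5): matches 3 b row(s) → 3 output row(s).
- a row (uid=3): matches 2 b row(s) → 2 output row(s).
- a row (uid=5): matches 3 b row(s) → 3 output row(s).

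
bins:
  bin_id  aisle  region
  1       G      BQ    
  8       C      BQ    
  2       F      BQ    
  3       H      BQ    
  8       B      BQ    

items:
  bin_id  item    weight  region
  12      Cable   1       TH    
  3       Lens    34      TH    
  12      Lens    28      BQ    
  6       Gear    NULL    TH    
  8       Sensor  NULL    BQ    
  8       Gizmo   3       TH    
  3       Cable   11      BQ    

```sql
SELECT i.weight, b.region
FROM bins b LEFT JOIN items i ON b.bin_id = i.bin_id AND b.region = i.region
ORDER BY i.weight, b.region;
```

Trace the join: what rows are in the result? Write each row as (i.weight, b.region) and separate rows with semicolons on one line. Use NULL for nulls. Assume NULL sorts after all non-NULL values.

(11, BQ); (NULL, BQ); (NULL, BQ); (NULL, BQ); (NULL, BQ)

LEFT JOIN keeps every row from `bins`; unmatched rows get NULL for `items`'s columns.
Matching on b.bin_id = i.bin_id AND b.region = i.region.
- b[0] bin_id=1, region=BQ → no match; kept with NULLs on the i side.
- b[1] bin_id=8, region=BQ → 1 match(es) in i → 1 row(s).
- b[2] bin_id=2, region=BQ → no match; kept with NULLs on the i side.
- b[3] bin_id=3, region=BQ → 1 match(es) in i → 1 row(s).
- b[4] bin_id=8, region=BQ → 1 match(es) in i → 1 row(s).
After projecting and ordering:
i.weight | b.region
11 | BQ
NULL | BQ
NULL | BQ
NULL | BQ
NULL | BQ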